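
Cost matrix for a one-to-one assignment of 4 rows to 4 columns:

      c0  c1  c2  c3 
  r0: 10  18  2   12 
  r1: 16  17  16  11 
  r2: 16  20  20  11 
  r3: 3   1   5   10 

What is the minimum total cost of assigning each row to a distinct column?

one of 2 optimal assignments: row0→col2 (cost 2), row1→col0 (cost 16), row2→col3 (cost 11), row3→col1 (cost 1)
total = 2 + 16 + 11 + 1 = 30

Minimum assignment cost: 30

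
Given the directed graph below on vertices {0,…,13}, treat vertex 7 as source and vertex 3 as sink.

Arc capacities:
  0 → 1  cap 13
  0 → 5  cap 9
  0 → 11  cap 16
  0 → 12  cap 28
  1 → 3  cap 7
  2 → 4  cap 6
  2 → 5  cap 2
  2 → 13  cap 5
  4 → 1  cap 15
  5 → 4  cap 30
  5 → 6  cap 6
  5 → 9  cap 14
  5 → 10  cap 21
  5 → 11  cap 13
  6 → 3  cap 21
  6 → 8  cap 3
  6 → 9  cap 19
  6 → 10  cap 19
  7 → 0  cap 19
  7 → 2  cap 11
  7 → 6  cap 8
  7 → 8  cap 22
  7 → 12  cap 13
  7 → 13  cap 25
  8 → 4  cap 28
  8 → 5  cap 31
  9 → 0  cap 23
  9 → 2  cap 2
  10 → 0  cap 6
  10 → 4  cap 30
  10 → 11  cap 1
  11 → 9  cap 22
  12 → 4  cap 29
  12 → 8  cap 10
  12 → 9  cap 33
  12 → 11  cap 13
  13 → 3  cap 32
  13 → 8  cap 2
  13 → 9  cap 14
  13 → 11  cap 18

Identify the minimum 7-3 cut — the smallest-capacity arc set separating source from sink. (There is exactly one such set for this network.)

Min-cut arcs: {(1,3), (2,13), (5,6), (7,6), (7,13)} (total capacity 51)

augment #1: 7→6→3 push 8
augment #2: 7→13→3 push 25
augment #3: 7→0→1→3 push 7
augment #4: 7→2→13→3 push 5
augment #5: 7→0→5→6→3 push 6
max flow = 51; residual-reachable set from 7 gives S-side
cut edges (S→T): {(1,3), (2,13), (5,6), (7,6), (7,13)} total cap 51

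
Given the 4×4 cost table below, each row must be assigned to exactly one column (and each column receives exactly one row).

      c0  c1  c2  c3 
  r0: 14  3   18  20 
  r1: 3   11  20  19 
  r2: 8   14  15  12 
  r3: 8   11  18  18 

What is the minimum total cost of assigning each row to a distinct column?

Minimum assignment cost: 36

optimal assignment: row0→col1 (cost 3), row1→col0 (cost 3), row2→col3 (cost 12), row3→col2 (cost 18)
total = 3 + 3 + 12 + 18 = 36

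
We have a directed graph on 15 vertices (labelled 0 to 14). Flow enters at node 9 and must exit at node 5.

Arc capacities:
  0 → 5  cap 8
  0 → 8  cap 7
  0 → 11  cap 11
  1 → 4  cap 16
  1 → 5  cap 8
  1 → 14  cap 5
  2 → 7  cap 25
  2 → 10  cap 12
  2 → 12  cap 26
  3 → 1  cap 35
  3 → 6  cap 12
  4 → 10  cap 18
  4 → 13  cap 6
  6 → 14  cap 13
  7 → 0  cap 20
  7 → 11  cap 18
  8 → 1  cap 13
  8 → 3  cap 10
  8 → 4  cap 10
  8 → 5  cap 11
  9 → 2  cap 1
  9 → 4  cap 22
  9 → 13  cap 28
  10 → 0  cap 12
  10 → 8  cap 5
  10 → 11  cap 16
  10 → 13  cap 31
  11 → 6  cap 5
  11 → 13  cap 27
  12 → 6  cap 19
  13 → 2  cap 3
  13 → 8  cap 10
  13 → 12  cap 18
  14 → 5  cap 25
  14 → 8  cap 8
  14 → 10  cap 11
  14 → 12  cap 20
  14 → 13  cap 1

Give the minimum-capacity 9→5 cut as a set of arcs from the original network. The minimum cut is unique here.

Min-cut arcs: {(0,5), (0,8), (6,14), (10,8), (13,8)} (total capacity 43)

augment #1: 9→13→8→5 push 10
augment #2: 9→2→7→0→5 push 1
augment #3: 9→4→10→0→5 push 7
augment #4: 9→4→10→8→5 push 1
augment #5: 9→4→10→8→1→5 push 4
augment #6: 9→13→12→6→14→5 push 13
augment #7: 9→4→10→0→8→1→5 push 4
augment #8: 9→4→10→0→8→1→14→5 push 1
augment #9: 9→13→2→7→0→8→1→14→5 push 2
max flow = 43; residual-reachable set from 9 gives S-side
cut edges (S→T): {(0,5), (0,8), (6,14), (10,8), (13,8)} total cap 43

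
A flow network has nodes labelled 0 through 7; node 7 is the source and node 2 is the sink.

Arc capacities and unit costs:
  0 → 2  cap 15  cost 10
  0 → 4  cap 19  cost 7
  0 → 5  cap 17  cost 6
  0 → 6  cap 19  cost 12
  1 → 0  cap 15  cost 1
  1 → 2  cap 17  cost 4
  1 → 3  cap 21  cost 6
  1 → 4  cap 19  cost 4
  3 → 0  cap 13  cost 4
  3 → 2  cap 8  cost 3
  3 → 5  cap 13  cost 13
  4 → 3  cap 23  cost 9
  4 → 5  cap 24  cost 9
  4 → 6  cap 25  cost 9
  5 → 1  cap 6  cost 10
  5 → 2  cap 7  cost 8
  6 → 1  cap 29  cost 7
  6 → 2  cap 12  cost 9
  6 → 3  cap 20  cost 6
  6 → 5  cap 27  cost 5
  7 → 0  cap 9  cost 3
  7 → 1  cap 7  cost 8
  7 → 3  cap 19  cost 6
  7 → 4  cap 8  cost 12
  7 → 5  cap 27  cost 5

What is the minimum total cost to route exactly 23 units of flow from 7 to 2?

Minimum cost for 23 units: 260

shortest-cost path #1: 7→3→2 push 8 @ unit cost 9 (adds 72)
shortest-cost path #2: 7→1→2 push 7 @ unit cost 12 (adds 84)
shortest-cost path #3: 7→0→2 push 8 @ unit cost 13 (adds 104)
total cost = 260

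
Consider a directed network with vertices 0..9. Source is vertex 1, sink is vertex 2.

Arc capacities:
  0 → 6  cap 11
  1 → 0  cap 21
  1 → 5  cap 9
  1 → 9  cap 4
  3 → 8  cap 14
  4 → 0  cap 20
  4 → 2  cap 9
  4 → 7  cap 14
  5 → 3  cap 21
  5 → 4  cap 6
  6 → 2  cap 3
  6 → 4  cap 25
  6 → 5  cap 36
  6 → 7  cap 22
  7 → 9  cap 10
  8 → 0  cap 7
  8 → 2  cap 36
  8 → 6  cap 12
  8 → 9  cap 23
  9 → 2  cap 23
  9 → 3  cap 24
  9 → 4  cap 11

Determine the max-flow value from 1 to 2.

Maximum flow value: 24

augment #1: 1→9→2 bottleneck 4, total now 4
augment #2: 1→0→6→2 bottleneck 3, total now 7
augment #3: 1→5→4→2 bottleneck 6, total now 13
augment #4: 1→0→6→4→2 bottleneck 3, total now 16
augment #5: 1→5→3→8→2 bottleneck 3, total now 19
augment #6: 1→0→6→7→9→2 bottleneck 5, total now 24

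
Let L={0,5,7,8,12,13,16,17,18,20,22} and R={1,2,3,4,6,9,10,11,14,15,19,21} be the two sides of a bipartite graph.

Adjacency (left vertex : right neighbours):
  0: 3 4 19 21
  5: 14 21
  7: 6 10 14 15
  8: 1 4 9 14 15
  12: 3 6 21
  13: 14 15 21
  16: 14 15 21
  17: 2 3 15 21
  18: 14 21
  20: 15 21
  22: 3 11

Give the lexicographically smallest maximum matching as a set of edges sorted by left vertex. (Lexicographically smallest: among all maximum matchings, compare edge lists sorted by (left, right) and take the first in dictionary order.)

Lex-smallest maximum matching: {(0,3), (5,14), (7,10), (8,1), (12,6), (13,15), (16,21), (17,2), (22,11)}

|M| = 9 (so the lex-smallest maximum matching has 9 edges)
process left vertices in ascending order; for each, take the smallest-labelled available neighbour that still permits 9 edges overall, or leave it unmatched if none does
lex-smallest matching: {0-3, 5-14, 7-10, 8-1, 12-6, 13-15, 16-21, 17-2, 22-11}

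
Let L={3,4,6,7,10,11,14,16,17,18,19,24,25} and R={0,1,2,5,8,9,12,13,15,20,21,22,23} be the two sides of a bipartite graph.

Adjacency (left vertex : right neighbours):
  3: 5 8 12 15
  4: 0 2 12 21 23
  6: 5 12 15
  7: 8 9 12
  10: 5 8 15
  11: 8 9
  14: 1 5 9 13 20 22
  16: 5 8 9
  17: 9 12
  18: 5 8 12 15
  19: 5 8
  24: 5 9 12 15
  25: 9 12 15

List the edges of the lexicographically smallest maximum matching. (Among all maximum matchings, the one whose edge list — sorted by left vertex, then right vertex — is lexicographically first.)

Lex-smallest maximum matching: {(3,5), (4,0), (6,12), (7,8), (10,15), (11,9), (14,1)}

|M| = 7 (so the lex-smallest maximum matching has 7 edges)
process left vertices in ascending order; for each, take the smallest-labelled available neighbour that still permits 7 edges overall, or leave it unmatched if none does
lex-smallest matching: {3-5, 4-0, 6-12, 7-8, 10-15, 11-9, 14-1}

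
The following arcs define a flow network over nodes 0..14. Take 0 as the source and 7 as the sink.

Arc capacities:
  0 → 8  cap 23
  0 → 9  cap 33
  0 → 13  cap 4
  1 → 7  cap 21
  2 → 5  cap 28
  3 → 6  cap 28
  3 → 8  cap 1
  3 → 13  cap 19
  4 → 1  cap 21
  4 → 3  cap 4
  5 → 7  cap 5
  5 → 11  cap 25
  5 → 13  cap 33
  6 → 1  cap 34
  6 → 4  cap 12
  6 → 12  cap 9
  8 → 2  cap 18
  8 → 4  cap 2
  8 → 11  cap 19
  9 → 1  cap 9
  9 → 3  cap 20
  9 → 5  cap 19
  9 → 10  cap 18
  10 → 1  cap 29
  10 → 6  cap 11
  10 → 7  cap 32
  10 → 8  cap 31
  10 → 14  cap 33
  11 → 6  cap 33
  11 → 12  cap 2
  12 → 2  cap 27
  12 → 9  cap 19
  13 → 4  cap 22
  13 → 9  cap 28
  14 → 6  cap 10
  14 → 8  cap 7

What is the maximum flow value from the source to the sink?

augment #1: 0→9→1→7 bottleneck 9, total now 9
augment #2: 0→9→5→7 bottleneck 5, total now 14
augment #3: 0→9→10→7 bottleneck 18, total now 32
augment #4: 0→8→4→1→7 bottleneck 2, total now 34
augment #5: 0→13→4→1→7 bottleneck 4, total now 38
augment #6: 0→8→11→6→1→7 bottleneck 6, total now 44

Maximum flow value: 44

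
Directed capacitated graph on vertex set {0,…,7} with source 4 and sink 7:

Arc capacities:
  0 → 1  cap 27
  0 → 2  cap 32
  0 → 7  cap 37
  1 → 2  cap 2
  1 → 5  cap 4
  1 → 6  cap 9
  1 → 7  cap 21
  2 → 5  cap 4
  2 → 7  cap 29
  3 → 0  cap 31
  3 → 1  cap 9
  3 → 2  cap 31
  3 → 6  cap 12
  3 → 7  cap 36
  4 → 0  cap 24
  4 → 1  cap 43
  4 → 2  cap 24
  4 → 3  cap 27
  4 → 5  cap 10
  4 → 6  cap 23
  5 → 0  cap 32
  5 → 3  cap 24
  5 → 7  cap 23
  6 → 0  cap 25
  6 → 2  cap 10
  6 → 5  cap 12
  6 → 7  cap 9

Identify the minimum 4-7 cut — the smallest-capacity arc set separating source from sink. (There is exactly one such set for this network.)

Min-cut arcs: {(1,2), (1,5), (1,6), (1,7), (4,0), (4,2), (4,3), (4,5), (4,6)} (total capacity 144)

augment #1: 4→0→7 push 24
augment #2: 4→1→7 push 21
augment #3: 4→2→7 push 24
augment #4: 4→3→7 push 27
augment #5: 4→5→7 push 10
augment #6: 4→6→7 push 9
augment #7: 4→1→2→7 push 2
augment #8: 4→1→5→7 push 4
augment #9: 4→6→0→7 push 13
augment #10: 4→6→2→7 push 1
augment #11: 4→1→6→2→7 push 2
augment #12: 4→1→6→5→7 push 7
max flow = 144; residual-reachable set from 4 gives S-side
cut edges (S→T): {(1,2), (1,5), (1,6), (1,7), (4,0), (4,2), (4,3), (4,5), (4,6)} total cap 144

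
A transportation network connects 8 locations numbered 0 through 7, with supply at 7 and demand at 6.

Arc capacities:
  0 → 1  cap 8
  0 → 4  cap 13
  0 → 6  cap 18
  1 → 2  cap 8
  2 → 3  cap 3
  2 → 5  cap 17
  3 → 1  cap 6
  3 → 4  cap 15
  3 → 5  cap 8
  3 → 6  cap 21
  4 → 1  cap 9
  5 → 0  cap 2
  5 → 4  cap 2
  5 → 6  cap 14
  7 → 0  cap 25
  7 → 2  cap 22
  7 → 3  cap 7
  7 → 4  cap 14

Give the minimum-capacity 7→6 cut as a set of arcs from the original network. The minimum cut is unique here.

Min-cut arcs: {(0,6), (2,3), (5,6), (7,3)} (total capacity 42)

augment #1: 7→0→6 push 18
augment #2: 7→3→6 push 7
augment #3: 7→2→3→6 push 3
augment #4: 7→2→5→6 push 14
max flow = 42; residual-reachable set from 7 gives S-side
cut edges (S→T): {(0,6), (2,3), (5,6), (7,3)} total cap 42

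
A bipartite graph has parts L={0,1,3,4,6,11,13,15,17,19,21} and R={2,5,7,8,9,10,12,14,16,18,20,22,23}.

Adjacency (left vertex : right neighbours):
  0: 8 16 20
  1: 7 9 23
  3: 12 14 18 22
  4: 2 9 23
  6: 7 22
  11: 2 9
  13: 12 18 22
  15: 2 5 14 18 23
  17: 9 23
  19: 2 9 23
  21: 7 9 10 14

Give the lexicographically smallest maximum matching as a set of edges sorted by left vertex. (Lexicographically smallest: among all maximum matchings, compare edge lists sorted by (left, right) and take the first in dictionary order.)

Lex-smallest maximum matching: {(0,8), (1,7), (3,12), (4,2), (6,22), (11,9), (13,18), (15,5), (17,23), (21,10)}

|M| = 10 (so the lex-smallest maximum matching has 10 edges)
process left vertices in ascending order; for each, take the smallest-labelled available neighbour that still permits 10 edges overall, or leave it unmatched if none does
lex-smallest matching: {0-8, 1-7, 3-12, 4-2, 6-22, 11-9, 13-18, 15-5, 17-23, 21-10}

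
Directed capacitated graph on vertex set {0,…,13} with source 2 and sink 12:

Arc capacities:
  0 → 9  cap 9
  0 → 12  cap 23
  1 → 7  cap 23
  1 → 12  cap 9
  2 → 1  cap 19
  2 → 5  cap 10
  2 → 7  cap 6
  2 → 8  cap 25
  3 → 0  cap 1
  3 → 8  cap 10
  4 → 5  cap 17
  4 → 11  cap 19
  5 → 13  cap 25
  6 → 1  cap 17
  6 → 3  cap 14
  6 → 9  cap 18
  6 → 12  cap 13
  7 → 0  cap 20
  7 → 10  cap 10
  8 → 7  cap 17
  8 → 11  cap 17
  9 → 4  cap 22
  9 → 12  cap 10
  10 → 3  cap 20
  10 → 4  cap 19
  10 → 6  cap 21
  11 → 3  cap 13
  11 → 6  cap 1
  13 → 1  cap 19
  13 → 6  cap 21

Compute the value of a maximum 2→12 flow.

augment #1: 2→1→12 bottleneck 9, total now 9
augment #2: 2→7→0→12 bottleneck 6, total now 15
augment #3: 2→1→7→0→12 bottleneck 10, total now 25
augment #4: 2→5→13→6→12 bottleneck 10, total now 35
augment #5: 2→8→7→0→12 bottleneck 4, total now 39
augment #6: 2→8→11→6→12 bottleneck 1, total now 40
augment #7: 2→8→7→10→6→12 bottleneck 2, total now 42
augment #8: 2→8→11→3→0→12 bottleneck 1, total now 43
augment #9: 2→8→7→10→6→9→12 bottleneck 8, total now 51

Maximum flow value: 51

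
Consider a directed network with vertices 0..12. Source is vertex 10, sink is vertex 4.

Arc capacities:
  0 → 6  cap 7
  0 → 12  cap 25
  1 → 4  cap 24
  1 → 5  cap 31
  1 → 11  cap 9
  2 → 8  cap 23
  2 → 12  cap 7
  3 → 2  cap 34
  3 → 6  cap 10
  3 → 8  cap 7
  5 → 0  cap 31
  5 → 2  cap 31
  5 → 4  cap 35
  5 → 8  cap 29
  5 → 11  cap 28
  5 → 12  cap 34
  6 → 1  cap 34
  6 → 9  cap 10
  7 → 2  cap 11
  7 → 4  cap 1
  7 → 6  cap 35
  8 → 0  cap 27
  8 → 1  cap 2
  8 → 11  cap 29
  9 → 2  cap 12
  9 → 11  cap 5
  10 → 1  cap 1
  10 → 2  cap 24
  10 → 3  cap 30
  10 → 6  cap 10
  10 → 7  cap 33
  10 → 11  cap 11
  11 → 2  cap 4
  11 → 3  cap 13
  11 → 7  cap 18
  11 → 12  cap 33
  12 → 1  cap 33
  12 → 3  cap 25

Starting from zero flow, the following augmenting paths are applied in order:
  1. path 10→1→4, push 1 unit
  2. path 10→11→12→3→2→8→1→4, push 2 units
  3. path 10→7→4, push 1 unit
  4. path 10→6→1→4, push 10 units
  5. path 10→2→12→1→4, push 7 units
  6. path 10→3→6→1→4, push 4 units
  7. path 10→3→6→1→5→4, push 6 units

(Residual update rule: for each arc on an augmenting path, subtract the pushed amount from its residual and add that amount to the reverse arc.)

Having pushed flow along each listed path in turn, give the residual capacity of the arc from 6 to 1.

Residual capacity of (6,1): 14

after path 1 (10→1→4, push 1): res(6,1)=34
after path 2 (10→11→12→3→2→8→1→4, push 2): res(6,1)=34
after path 3 (10→7→4, push 1): res(6,1)=34
after path 4 (10→6→1→4, push 10): res(6,1)=24
after path 5 (10→2→12→1→4, push 7): res(6,1)=24
after path 6 (10→3→6→1→4, push 4): res(6,1)=20
after path 7 (10→3→6→1→5→4, push 6): res(6,1)=14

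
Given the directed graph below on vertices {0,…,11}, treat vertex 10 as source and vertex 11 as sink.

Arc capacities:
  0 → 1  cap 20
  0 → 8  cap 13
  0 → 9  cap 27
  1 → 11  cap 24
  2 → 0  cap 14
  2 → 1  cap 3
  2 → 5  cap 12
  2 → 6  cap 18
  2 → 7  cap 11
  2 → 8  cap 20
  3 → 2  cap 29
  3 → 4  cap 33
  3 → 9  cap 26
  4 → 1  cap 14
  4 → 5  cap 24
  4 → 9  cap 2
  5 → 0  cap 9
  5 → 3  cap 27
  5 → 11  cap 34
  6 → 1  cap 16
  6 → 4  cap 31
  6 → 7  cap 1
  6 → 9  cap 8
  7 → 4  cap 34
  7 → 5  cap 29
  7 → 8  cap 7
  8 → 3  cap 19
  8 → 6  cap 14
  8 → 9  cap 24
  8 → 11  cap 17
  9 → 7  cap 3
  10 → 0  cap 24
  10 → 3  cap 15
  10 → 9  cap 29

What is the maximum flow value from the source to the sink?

augment #1: 10→0→1→11 bottleneck 20, total now 20
augment #2: 10→0→8→11 bottleneck 4, total now 24
augment #3: 10→3→2→1→11 bottleneck 3, total now 27
augment #4: 10→3→2→5→11 bottleneck 12, total now 39
augment #5: 10→9→7→5→11 bottleneck 3, total now 42

Maximum flow value: 42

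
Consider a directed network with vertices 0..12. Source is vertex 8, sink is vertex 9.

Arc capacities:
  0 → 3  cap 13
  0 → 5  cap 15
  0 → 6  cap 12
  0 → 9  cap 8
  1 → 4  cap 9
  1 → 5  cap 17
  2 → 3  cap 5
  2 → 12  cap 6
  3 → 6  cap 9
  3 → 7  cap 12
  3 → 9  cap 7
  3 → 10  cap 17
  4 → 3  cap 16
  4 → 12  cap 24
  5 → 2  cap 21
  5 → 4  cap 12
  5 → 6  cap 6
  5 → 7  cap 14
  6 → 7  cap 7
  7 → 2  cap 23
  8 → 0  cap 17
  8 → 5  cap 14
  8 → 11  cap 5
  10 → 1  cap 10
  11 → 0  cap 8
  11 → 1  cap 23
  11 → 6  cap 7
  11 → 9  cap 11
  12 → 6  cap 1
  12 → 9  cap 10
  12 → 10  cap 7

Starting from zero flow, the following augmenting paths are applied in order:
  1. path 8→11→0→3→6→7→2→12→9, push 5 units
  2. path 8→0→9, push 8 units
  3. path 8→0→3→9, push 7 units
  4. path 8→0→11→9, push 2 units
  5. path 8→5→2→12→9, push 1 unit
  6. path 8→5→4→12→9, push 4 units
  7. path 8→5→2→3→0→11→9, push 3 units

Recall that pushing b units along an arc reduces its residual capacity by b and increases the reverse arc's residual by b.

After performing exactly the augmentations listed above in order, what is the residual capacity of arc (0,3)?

after path 1 (8→11→0→3→6→7→2→12→9, push 5): res(0,3)=8
after path 2 (8→0→9, push 8): res(0,3)=8
after path 3 (8→0→3→9, push 7): res(0,3)=1
after path 4 (8→0→11→9, push 2): res(0,3)=1
after path 5 (8→5→2→12→9, push 1): res(0,3)=1
after path 6 (8→5→4→12→9, push 4): res(0,3)=1
after path 7 (8→5→2→3→0→11→9, push 3): res(0,3)=4

Residual capacity of (0,3): 4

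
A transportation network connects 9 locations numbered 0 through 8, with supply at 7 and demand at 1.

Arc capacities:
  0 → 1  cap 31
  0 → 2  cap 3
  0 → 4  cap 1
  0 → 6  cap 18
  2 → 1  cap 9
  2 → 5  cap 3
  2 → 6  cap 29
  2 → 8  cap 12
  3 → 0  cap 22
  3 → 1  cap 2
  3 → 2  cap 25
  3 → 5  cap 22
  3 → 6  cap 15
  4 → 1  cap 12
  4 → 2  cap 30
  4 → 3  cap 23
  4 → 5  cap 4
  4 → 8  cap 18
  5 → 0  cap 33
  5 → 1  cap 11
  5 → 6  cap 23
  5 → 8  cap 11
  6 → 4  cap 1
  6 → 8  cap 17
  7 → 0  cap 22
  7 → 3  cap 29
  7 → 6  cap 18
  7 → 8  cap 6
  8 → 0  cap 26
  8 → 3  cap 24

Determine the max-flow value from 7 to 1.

Maximum flow value: 55

augment #1: 7→0→1 bottleneck 22, total now 22
augment #2: 7→3→1 bottleneck 2, total now 24
augment #3: 7→3→0→1 bottleneck 9, total now 33
augment #4: 7→3→2→1 bottleneck 9, total now 42
augment #5: 7→3→5→1 bottleneck 9, total now 51
augment #6: 7→6→4→1 bottleneck 1, total now 52
augment #7: 7→8→0→4→1 bottleneck 1, total now 53
augment #8: 7→8→3→5→1 bottleneck 2, total now 55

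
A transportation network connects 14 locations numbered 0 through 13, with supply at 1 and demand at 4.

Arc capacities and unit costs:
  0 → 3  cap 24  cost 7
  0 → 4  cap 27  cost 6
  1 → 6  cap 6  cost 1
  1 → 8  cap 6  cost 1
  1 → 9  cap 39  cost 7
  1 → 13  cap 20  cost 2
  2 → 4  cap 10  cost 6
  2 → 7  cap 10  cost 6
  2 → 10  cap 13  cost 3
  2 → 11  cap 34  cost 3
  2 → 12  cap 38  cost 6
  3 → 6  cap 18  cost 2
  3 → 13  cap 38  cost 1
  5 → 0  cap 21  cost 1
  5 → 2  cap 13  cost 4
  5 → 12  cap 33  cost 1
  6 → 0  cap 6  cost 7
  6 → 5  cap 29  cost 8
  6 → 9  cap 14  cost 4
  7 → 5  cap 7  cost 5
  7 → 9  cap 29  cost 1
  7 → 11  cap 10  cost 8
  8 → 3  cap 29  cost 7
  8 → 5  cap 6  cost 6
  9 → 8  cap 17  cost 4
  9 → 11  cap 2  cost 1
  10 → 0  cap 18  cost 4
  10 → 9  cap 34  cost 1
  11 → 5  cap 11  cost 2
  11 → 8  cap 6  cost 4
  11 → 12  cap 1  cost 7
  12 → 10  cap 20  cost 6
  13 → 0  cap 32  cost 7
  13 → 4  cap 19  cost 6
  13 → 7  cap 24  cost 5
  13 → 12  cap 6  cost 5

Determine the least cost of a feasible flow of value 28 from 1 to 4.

Minimum cost for 28 units: 278

shortest-cost path #1: 1→13→4 push 19 @ unit cost 8 (adds 152)
shortest-cost path #2: 1→6→0→4 push 6 @ unit cost 14 (adds 84)
shortest-cost path #3: 1→8→5→0→4 push 3 @ unit cost 14 (adds 42)
total cost = 278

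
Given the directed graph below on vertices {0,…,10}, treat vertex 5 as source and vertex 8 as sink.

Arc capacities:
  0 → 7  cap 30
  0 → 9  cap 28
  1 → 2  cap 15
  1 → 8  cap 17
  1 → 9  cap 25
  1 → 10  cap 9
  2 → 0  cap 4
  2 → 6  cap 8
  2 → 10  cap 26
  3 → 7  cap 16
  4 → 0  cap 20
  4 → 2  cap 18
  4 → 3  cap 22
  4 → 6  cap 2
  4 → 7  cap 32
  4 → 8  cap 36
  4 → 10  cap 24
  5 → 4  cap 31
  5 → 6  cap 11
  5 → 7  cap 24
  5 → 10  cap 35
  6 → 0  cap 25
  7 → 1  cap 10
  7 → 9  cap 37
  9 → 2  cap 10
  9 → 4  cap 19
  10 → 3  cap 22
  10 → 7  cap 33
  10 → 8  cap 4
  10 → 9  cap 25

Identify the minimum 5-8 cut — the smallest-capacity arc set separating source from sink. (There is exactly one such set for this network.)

Min-cut arcs: {(4,8), (7,1), (10,8)} (total capacity 50)

augment #1: 5→4→8 push 31
augment #2: 5→10→8 push 4
augment #3: 5→7→1→8 push 10
augment #4: 5→7→9→4→8 push 5
max flow = 50; residual-reachable set from 5 gives S-side
cut edges (S→T): {(4,8), (7,1), (10,8)} total cap 50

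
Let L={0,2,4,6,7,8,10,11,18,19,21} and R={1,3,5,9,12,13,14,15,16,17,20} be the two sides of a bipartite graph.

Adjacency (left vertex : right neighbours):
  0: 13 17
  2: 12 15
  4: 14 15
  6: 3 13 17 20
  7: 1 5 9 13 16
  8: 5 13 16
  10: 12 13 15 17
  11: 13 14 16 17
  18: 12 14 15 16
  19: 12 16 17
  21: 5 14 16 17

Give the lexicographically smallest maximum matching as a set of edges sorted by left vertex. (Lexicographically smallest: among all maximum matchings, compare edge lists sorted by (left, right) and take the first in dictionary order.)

|M| = 9 (so the lex-smallest maximum matching has 9 edges)
process left vertices in ascending order; for each, take the smallest-labelled available neighbour that still permits 9 edges overall, or leave it unmatched if none does
lex-smallest matching: {0-13, 2-12, 4-14, 6-3, 7-1, 8-5, 10-15, 11-16, 19-17}

Lex-smallest maximum matching: {(0,13), (2,12), (4,14), (6,3), (7,1), (8,5), (10,15), (11,16), (19,17)}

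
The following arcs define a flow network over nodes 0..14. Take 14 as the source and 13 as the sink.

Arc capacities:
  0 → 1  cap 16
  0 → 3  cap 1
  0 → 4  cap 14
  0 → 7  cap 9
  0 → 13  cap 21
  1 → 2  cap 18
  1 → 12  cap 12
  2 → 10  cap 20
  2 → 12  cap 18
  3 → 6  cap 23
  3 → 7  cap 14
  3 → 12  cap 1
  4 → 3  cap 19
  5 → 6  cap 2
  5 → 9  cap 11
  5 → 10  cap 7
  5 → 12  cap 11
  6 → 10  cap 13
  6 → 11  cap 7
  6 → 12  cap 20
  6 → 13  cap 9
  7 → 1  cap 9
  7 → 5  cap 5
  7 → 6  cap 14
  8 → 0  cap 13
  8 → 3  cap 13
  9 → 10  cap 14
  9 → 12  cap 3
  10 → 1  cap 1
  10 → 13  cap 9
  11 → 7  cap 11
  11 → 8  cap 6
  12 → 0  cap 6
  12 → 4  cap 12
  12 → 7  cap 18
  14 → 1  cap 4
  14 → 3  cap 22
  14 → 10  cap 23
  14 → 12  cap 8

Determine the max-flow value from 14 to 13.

augment #1: 14→10→13 bottleneck 9, total now 9
augment #2: 14→3→6→13 bottleneck 9, total now 18
augment #3: 14→12→0→13 bottleneck 6, total now 24
augment #4: 14→3→6→11→8→0→13 bottleneck 6, total now 30

Maximum flow value: 30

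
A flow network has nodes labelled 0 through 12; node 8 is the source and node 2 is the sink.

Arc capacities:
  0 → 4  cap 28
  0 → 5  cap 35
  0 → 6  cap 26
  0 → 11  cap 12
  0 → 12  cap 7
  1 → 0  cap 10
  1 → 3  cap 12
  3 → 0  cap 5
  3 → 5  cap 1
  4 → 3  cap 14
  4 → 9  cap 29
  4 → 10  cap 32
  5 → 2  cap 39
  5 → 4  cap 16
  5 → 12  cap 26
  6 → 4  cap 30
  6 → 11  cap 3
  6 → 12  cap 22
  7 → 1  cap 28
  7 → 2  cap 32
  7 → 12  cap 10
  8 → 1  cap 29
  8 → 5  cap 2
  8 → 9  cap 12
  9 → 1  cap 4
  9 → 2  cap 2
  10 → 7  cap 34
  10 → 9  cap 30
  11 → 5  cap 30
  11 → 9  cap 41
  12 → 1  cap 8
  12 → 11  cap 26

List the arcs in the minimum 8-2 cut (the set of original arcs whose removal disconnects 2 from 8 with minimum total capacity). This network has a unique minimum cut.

Min-cut arcs: {(1,0), (3,0), (3,5), (8,5), (9,2)} (total capacity 20)

augment #1: 8→5→2 push 2
augment #2: 8→9→2 push 2
augment #3: 8→1→0→5→2 push 10
augment #4: 8→1→3→5→2 push 1
augment #5: 8→1→3→0→5→2 push 5
max flow = 20; residual-reachable set from 8 gives S-side
cut edges (S→T): {(1,0), (3,0), (3,5), (8,5), (9,2)} total cap 20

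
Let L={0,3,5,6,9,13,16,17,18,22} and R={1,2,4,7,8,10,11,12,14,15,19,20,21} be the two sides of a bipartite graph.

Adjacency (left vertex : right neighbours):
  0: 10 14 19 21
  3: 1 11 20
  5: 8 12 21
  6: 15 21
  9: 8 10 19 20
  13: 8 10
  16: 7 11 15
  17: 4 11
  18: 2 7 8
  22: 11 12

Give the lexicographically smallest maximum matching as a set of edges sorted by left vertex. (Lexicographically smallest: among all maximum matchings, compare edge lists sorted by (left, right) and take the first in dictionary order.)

Lex-smallest maximum matching: {(0,10), (3,1), (5,12), (6,15), (9,19), (13,8), (16,7), (17,4), (18,2), (22,11)}

|M| = 10 (so the lex-smallest maximum matching has 10 edges)
process left vertices in ascending order; for each, take the smallest-labelled available neighbour that still permits 10 edges overall, or leave it unmatched if none does
lex-smallest matching: {0-10, 3-1, 5-12, 6-15, 9-19, 13-8, 16-7, 17-4, 18-2, 22-11}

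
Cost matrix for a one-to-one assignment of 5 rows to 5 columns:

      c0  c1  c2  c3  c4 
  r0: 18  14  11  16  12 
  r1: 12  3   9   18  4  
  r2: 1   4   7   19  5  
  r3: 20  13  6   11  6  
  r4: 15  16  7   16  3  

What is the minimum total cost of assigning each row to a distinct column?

Minimum assignment cost: 29

one of 2 optimal assignments: row0→col2 (cost 11), row1→col1 (cost 3), row2→col0 (cost 1), row3→col3 (cost 11), row4→col4 (cost 3)
total = 11 + 3 + 1 + 11 + 3 = 29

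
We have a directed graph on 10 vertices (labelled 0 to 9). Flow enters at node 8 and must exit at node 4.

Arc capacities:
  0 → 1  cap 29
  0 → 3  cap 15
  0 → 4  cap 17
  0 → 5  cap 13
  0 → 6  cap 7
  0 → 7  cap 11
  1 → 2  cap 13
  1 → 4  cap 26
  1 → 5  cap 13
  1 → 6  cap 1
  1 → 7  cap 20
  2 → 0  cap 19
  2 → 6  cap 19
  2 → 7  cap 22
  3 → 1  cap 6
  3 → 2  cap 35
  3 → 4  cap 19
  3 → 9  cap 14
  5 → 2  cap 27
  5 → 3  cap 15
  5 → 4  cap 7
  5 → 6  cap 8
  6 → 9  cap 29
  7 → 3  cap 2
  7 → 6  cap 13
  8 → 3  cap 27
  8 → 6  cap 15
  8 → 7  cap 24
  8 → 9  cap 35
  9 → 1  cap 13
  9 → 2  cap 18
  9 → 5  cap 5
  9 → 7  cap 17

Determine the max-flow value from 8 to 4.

Maximum flow value: 62

augment #1: 8→3→4 bottleneck 19, total now 19
augment #2: 8→3→1→4 bottleneck 6, total now 25
augment #3: 8→9→1→4 bottleneck 13, total now 38
augment #4: 8→9→5→4 bottleneck 5, total now 43
augment #5: 8→3→2→0→4 bottleneck 2, total now 45
augment #6: 8→9→2→0→4 bottleneck 15, total now 60
augment #7: 8→9→2→0→1→4 bottleneck 2, total now 62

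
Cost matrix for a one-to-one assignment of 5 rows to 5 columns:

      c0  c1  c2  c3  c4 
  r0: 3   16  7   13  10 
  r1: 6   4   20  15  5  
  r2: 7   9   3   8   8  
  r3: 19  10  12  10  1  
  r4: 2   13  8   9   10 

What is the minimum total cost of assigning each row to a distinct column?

optimal assignment: row0→col0 (cost 3), row1→col1 (cost 4), row2→col2 (cost 3), row3→col4 (cost 1), row4→col3 (cost 9)
total = 3 + 4 + 3 + 1 + 9 = 20

Minimum assignment cost: 20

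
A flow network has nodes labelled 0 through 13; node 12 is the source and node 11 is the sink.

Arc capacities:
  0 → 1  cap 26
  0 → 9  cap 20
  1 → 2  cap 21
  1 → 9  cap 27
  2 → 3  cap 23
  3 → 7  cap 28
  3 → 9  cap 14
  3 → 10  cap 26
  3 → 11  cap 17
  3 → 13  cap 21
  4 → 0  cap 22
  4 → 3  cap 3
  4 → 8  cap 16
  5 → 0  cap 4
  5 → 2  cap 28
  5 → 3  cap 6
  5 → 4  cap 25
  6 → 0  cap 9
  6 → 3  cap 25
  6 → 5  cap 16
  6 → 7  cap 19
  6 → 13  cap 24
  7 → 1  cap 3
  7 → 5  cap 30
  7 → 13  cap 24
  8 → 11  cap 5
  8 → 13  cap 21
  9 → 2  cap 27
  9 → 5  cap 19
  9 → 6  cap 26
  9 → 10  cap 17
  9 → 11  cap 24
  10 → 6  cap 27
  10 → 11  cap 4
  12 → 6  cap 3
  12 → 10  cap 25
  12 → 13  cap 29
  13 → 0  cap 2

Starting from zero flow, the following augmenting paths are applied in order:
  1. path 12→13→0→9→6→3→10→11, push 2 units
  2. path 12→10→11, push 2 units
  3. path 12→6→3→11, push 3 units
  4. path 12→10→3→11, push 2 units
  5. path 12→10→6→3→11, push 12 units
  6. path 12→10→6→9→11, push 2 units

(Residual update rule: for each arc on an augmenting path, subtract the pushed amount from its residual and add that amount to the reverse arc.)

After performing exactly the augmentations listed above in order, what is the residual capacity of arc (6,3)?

after path 1 (12→13→0→9→6→3→10→11, push 2): res(6,3)=23
after path 2 (12→10→11, push 2): res(6,3)=23
after path 3 (12→6→3→11, push 3): res(6,3)=20
after path 4 (12→10→3→11, push 2): res(6,3)=20
after path 5 (12→10→6→3→11, push 12): res(6,3)=8
after path 6 (12→10→6→9→11, push 2): res(6,3)=8

Residual capacity of (6,3): 8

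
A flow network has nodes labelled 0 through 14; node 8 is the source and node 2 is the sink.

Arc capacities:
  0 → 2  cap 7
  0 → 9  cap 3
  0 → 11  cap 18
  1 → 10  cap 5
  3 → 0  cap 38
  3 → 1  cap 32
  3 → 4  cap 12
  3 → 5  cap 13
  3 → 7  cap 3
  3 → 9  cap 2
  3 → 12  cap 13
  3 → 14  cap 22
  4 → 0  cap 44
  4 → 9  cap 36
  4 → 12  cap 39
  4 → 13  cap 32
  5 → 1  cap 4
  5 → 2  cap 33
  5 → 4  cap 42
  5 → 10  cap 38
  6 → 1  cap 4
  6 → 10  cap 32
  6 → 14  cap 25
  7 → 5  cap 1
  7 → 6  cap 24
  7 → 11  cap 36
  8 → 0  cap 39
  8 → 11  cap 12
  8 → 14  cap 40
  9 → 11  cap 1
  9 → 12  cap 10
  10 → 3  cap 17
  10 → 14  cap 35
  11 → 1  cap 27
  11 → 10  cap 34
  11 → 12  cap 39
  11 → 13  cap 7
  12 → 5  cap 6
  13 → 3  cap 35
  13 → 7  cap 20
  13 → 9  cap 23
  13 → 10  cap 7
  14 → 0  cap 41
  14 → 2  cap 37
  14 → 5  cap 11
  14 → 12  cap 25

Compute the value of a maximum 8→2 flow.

augment #1: 8→0→2 bottleneck 7, total now 7
augment #2: 8→14→2 bottleneck 37, total now 44
augment #3: 8→14→5→2 bottleneck 3, total now 47
augment #4: 8→11→12→5→2 bottleneck 6, total now 53
augment #5: 8→11→10→3→5→2 bottleneck 6, total now 59
augment #6: 8→0→11→10→3→5→2 bottleneck 7, total now 66
augment #7: 8→0→11→10→14→5→2 bottleneck 8, total now 74
augment #8: 8→0→11→13→7→5→2 bottleneck 1, total now 75

Maximum flow value: 75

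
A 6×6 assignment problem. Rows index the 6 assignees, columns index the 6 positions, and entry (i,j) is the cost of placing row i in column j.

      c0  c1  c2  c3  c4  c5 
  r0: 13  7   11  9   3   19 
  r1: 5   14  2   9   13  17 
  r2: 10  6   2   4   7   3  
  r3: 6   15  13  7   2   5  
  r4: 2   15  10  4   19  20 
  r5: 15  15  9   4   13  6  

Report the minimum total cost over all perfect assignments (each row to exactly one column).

optimal assignment: row0→col1 (cost 7), row1→col2 (cost 2), row2→col5 (cost 3), row3→col4 (cost 2), row4→col0 (cost 2), row5→col3 (cost 4)
total = 7 + 2 + 3 + 2 + 2 + 4 = 20

Minimum assignment cost: 20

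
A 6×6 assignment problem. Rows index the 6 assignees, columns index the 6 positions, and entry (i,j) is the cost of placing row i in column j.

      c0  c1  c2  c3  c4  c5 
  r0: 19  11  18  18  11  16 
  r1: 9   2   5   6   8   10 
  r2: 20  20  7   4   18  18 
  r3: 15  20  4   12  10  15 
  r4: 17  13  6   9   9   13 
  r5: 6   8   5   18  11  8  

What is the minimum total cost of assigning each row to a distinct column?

Minimum assignment cost: 40

optimal assignment: row0→col4 (cost 11), row1→col1 (cost 2), row2→col3 (cost 4), row3→col2 (cost 4), row4→col5 (cost 13), row5→col0 (cost 6)
total = 11 + 2 + 4 + 4 + 13 + 6 = 40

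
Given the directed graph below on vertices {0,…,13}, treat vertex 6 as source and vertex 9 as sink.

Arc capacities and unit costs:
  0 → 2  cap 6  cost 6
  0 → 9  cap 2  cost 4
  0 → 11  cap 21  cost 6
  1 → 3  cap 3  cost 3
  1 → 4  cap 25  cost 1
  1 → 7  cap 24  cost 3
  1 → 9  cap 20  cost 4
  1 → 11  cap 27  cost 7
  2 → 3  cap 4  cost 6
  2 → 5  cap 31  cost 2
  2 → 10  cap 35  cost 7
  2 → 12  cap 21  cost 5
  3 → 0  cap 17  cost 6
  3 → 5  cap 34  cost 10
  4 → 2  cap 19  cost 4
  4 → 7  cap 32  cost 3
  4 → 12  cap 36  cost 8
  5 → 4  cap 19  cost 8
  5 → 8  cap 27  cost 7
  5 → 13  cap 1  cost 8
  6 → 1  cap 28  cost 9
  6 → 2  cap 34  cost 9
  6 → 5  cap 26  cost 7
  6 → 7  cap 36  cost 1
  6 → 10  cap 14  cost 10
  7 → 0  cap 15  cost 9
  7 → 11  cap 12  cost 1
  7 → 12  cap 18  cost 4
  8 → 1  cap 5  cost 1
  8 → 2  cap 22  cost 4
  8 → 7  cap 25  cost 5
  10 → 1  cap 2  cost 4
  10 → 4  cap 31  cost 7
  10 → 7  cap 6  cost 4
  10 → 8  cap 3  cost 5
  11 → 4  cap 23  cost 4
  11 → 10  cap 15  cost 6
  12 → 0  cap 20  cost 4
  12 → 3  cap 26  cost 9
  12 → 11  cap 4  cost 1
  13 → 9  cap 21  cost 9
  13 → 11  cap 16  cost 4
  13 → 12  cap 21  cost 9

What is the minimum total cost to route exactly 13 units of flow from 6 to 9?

Minimum cost for 13 units: 169

shortest-cost path #1: 6→7→12→0→9 push 2 @ unit cost 13 (adds 26)
shortest-cost path #2: 6→1→9 push 11 @ unit cost 13 (adds 143)
total cost = 169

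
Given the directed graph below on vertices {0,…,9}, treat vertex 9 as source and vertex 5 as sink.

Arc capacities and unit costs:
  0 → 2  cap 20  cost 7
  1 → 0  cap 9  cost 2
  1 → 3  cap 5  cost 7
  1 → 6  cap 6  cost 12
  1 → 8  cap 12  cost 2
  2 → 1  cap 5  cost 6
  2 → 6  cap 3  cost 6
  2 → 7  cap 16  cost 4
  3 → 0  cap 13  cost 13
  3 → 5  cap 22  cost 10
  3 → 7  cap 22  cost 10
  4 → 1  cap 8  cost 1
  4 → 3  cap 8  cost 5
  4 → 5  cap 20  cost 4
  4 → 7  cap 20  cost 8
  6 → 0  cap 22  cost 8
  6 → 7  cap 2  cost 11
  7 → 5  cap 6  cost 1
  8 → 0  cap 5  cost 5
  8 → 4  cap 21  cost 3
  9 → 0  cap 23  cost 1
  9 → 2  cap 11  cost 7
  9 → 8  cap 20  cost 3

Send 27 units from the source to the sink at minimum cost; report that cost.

shortest-cost path #1: 9→8→4→5 push 20 @ unit cost 10 (adds 200)
shortest-cost path #2: 9→2→7→5 push 6 @ unit cost 12 (adds 72)
shortest-cost path #3: 9→2→1→3→5 push 1 @ unit cost 30 (adds 30)
total cost = 302

Minimum cost for 27 units: 302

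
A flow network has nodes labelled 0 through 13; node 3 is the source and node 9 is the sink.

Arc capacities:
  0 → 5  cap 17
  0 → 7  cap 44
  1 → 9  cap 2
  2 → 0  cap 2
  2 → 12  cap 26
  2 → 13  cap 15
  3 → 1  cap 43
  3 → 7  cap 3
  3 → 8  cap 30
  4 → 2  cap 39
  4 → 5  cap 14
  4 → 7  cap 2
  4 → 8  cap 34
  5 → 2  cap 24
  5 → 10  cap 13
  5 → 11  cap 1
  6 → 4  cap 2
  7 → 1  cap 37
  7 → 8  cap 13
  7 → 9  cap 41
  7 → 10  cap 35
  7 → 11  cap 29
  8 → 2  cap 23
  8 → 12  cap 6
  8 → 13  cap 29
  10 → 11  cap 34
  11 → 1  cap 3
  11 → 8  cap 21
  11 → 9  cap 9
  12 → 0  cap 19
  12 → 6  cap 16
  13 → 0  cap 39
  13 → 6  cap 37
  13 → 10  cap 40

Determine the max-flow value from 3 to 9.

augment #1: 3→1→9 bottleneck 2, total now 2
augment #2: 3→7→9 bottleneck 3, total now 5
augment #3: 3→8→2→0→7→9 bottleneck 2, total now 7
augment #4: 3→8→12→0→7→9 bottleneck 6, total now 13
augment #5: 3→8→13→0→7→9 bottleneck 22, total now 35

Maximum flow value: 35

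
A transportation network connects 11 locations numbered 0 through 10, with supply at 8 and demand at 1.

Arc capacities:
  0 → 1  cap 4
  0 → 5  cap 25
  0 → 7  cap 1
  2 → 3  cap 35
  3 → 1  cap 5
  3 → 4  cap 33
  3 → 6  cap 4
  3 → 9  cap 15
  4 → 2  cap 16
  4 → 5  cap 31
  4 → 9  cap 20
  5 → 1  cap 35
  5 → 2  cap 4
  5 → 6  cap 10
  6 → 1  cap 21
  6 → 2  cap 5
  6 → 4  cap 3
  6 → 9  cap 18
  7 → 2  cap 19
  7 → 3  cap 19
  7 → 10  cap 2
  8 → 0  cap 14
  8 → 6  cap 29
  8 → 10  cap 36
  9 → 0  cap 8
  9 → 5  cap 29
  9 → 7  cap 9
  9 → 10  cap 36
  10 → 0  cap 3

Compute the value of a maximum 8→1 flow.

Maximum flow value: 46

augment #1: 8→0→1 bottleneck 4, total now 4
augment #2: 8→6→1 bottleneck 21, total now 25
augment #3: 8→0→5→1 bottleneck 10, total now 35
augment #4: 8→6→2→3→1 bottleneck 5, total now 40
augment #5: 8→6→4→5→1 bottleneck 3, total now 43
augment #6: 8→10→0→5→1 bottleneck 3, total now 46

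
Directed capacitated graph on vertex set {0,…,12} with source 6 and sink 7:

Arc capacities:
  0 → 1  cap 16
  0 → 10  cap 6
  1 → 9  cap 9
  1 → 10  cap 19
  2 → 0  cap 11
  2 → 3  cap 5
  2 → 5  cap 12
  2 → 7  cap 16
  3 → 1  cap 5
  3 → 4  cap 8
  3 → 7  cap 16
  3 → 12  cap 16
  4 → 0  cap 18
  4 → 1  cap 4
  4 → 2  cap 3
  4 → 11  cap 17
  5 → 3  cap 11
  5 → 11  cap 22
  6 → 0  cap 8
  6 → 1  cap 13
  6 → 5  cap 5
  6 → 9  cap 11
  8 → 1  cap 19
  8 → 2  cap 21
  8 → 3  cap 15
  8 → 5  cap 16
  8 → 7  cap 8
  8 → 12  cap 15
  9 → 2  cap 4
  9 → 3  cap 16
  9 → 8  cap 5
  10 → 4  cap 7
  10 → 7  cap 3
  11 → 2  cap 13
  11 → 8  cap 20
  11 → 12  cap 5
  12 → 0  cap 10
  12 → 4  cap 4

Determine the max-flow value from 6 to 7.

augment #1: 6→0→10→7 bottleneck 3, total now 3
augment #2: 6→5→3→7 bottleneck 5, total now 8
augment #3: 6→9→2→7 bottleneck 4, total now 12
augment #4: 6→9→3→7 bottleneck 7, total now 19
augment #5: 6→1→9→3→7 bottleneck 4, total now 23
augment #6: 6→1→9→8→7 bottleneck 5, total now 28
augment #7: 6→0→10→4→2→7 bottleneck 3, total now 31
augment #8: 6→1→10→4→11→2→7 bottleneck 4, total now 35

Maximum flow value: 35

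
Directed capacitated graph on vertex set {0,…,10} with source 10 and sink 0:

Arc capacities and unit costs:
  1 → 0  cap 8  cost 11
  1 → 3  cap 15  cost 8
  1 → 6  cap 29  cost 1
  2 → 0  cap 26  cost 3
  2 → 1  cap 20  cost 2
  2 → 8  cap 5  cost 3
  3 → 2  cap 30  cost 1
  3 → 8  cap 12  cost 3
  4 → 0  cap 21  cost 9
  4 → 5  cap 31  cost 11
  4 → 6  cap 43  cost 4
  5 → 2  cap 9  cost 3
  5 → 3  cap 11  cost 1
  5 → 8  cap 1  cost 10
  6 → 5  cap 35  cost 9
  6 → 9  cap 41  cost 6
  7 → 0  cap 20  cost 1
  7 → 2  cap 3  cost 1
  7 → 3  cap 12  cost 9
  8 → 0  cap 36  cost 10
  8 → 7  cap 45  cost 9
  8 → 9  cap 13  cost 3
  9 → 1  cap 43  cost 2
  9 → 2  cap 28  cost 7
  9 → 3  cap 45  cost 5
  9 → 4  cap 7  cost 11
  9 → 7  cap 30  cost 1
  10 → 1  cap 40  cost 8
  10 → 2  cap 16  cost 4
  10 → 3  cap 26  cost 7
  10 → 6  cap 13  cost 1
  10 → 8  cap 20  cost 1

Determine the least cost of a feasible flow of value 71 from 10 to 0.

shortest-cost path #1: 10→8→9→7→0 push 13 @ unit cost 6 (adds 78)
shortest-cost path #2: 10→2→0 push 16 @ unit cost 7 (adds 112)
shortest-cost path #3: 10→6→9→7→0 push 7 @ unit cost 9 (adds 63)
shortest-cost path #4: 10→8→0 push 7 @ unit cost 11 (adds 77)
shortest-cost path #5: 10→3→2→0 push 10 @ unit cost 11 (adds 110)
shortest-cost path #6: 10→6→9→8→0 push 6 @ unit cost 14 (adds 84)
shortest-cost path #7: 10→1→0 push 8 @ unit cost 19 (adds 152)
shortest-cost path #8: 10→3→8→0 push 4 @ unit cost 20 (adds 80)
total cost = 756

Minimum cost for 71 units: 756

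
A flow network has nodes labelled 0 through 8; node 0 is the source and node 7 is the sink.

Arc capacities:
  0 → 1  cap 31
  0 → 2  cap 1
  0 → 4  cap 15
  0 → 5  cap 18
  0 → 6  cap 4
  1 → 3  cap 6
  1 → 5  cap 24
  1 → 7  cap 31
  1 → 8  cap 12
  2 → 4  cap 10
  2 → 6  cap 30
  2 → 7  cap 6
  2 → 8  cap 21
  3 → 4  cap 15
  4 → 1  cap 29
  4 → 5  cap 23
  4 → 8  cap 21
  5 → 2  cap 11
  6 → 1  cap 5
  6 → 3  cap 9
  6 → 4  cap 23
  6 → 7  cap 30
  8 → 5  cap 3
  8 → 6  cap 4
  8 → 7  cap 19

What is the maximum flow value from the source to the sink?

Maximum flow value: 62

augment #1: 0→1→7 bottleneck 31, total now 31
augment #2: 0→2→7 bottleneck 1, total now 32
augment #3: 0→6→7 bottleneck 4, total now 36
augment #4: 0→4→8→7 bottleneck 15, total now 51
augment #5: 0→5→2→7 bottleneck 5, total now 56
augment #6: 0→5→2→6→7 bottleneck 6, total now 62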